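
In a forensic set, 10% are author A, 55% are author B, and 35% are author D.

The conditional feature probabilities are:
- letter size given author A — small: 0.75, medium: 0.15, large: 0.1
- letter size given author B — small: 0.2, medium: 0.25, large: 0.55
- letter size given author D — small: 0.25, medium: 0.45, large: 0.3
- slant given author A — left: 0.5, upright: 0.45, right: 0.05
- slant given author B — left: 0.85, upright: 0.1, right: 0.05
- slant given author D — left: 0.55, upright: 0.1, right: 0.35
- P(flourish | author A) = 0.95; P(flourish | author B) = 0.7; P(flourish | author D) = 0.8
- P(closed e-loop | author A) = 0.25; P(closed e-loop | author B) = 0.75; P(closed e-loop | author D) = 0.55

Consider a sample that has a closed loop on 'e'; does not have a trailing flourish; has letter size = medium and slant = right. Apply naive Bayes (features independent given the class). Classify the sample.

author A: 0.1 × 0.15 × 0.05 × (1−0.95) × 0.25 = 0.000009375
author B: 0.55 × 0.25 × 0.05 × (1−0.7) × 0.75 = 0.001546875
author D: 0.35 × 0.45 × 0.35 × (1−0.8) × 0.55 = 0.00606375
Highest score → author D.

author D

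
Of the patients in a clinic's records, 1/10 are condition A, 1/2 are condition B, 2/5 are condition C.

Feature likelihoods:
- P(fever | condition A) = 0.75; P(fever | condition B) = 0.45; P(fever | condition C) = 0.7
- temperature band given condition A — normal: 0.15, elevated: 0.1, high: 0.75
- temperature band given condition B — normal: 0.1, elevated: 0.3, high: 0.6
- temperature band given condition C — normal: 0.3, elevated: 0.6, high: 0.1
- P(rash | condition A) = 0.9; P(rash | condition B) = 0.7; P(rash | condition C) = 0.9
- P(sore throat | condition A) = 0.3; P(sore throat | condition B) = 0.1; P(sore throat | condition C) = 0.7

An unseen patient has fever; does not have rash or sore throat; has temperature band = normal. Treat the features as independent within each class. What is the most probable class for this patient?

condition B

condition A: 0.1 × 0.75 × 0.15 × (1−0.9) × (1−0.3) = 0.0007875
condition B: 0.5 × 0.45 × 0.1 × (1−0.7) × (1−0.1) = 0.006075
condition C: 0.4 × 0.7 × 0.3 × (1−0.9) × (1−0.7) = 0.00252
Highest score → condition B.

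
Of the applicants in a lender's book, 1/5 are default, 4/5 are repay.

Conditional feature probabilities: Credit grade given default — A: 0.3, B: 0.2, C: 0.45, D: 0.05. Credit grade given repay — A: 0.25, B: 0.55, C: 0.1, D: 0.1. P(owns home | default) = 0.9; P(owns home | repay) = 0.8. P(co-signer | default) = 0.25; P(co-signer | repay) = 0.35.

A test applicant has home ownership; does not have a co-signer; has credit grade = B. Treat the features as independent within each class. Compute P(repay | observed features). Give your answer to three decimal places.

0.894

default: 0.2 × 0.2 × 0.9 × (1−0.25) = 0.027
repay: 0.8 × 0.55 × 0.8 × (1−0.35) = 0.2288
P(repay | x) = 0.2288 / 0.2558 ≈ 0.894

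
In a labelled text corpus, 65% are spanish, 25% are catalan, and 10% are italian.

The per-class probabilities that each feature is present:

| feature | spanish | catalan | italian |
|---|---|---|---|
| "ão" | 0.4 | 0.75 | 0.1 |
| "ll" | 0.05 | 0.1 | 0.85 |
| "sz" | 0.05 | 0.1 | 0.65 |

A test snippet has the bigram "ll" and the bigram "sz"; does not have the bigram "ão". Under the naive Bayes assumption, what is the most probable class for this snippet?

spanish: 0.65 × (1−0.4) × 0.05 × 0.05 = 0.000975
catalan: 0.25 × (1−0.75) × 0.1 × 0.1 = 0.000625
italian: 0.1 × (1−0.1) × 0.85 × 0.65 = 0.049725
Highest score → italian.

italian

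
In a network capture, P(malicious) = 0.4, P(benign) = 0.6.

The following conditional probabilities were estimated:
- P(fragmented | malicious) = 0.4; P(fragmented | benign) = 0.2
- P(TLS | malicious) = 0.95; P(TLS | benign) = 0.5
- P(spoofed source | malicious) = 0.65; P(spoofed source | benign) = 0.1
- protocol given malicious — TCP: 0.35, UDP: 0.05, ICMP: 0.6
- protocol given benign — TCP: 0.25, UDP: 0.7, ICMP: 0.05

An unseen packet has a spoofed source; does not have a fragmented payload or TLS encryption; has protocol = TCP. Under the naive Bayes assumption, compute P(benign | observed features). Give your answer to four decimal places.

0.6873

malicious: 0.4 × (1−0.4) × (1−0.95) × 0.65 × 0.35 = 0.00273
benign: 0.6 × (1−0.2) × (1−0.5) × 0.1 × 0.25 = 0.006
P(benign | x) = 0.006 / 0.00873 ≈ 0.6873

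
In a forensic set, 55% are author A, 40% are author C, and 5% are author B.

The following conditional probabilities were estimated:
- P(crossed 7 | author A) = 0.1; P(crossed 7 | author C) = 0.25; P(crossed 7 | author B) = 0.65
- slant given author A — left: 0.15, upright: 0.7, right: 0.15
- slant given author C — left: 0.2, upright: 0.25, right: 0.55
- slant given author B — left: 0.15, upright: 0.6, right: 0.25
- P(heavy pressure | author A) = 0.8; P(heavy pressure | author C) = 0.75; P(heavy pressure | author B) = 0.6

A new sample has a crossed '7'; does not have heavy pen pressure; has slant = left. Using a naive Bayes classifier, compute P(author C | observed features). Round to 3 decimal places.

author A: 0.55 × 0.1 × 0.15 × (1−0.8) = 0.00165
author C: 0.4 × 0.25 × 0.2 × (1−0.75) = 0.005
author B: 0.05 × 0.65 × 0.15 × (1−0.6) = 0.00195
P(author C | x) = 0.005 / 0.0086 ≈ 0.581

0.581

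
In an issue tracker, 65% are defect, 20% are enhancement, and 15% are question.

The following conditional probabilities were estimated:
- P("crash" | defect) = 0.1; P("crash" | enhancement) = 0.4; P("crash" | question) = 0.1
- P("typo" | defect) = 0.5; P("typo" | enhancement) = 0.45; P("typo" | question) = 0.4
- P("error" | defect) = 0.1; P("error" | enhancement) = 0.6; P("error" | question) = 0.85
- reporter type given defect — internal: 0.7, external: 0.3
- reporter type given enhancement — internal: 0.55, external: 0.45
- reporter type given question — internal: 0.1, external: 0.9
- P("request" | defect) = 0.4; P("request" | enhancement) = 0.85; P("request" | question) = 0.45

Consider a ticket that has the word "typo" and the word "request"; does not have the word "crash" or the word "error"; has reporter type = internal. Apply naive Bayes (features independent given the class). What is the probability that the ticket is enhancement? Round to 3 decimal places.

defect: 0.65 × (1−0.1) × 0.5 × (1−0.1) × 0.7 × 0.4 = 0.07371
enhancement: 0.2 × (1−0.4) × 0.45 × (1−0.6) × 0.55 × 0.85 = 0.010098
question: 0.15 × (1−0.1) × 0.4 × (1−0.85) × 0.1 × 0.45 = 0.0003645
P(enhancement | x) = 0.010098 / 0.0841725 ≈ 0.120

0.120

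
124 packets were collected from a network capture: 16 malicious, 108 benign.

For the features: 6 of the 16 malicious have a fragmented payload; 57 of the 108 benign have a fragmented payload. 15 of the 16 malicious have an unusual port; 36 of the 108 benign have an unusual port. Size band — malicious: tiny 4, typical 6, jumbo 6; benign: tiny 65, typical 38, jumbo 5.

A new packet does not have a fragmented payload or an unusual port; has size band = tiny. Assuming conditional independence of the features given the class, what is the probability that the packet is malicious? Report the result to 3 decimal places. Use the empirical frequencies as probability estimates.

malicious: (16/124) × (10/16) × (1/16) × (4/16) ≈ 0.00126008
benign: (108/124) × (51/108) × (72/108) × (65/108) ≈ 0.165024
P(malicious | x) = 0.00126008 / 0.16628408 ≈ 0.008

0.008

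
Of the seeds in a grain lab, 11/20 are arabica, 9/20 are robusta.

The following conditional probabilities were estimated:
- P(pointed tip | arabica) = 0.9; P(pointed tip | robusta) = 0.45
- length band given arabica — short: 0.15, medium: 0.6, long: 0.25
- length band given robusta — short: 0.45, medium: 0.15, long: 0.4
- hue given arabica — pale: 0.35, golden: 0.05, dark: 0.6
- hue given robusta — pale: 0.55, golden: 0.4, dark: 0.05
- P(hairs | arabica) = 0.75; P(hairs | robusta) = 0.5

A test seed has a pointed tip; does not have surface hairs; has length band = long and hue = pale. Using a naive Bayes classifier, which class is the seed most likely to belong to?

arabica: 0.55 × 0.9 × 0.25 × 0.35 × (1−0.75) = 0.010828125
robusta: 0.45 × 0.45 × 0.4 × 0.55 × (1−0.5) = 0.022275
Highest score → robusta.

robusta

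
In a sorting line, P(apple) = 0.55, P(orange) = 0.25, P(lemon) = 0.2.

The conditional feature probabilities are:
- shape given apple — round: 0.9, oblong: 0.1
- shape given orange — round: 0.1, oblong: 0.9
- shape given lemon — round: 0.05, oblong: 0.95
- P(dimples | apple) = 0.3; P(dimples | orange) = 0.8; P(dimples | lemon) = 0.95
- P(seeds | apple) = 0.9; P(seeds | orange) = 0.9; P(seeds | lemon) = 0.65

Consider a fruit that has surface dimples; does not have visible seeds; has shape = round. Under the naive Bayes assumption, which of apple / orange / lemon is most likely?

apple: 0.55 × 0.9 × 0.3 × (1−0.9) = 0.01485
orange: 0.25 × 0.1 × 0.8 × (1−0.9) = 0.002
lemon: 0.2 × 0.05 × 0.95 × (1−0.65) = 0.003325
Highest score → apple.

apple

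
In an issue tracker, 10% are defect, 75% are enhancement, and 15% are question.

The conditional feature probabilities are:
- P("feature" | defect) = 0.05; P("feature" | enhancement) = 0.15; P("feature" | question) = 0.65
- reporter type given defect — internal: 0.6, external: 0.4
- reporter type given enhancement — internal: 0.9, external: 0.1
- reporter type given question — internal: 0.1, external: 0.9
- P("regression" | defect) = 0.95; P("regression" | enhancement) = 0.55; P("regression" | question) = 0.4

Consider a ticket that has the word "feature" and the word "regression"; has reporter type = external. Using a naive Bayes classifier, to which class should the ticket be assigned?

question

defect: 0.1 × 0.05 × 0.4 × 0.95 = 0.0019
enhancement: 0.75 × 0.15 × 0.1 × 0.55 = 0.0061875
question: 0.15 × 0.65 × 0.9 × 0.4 = 0.0351
Highest score → question.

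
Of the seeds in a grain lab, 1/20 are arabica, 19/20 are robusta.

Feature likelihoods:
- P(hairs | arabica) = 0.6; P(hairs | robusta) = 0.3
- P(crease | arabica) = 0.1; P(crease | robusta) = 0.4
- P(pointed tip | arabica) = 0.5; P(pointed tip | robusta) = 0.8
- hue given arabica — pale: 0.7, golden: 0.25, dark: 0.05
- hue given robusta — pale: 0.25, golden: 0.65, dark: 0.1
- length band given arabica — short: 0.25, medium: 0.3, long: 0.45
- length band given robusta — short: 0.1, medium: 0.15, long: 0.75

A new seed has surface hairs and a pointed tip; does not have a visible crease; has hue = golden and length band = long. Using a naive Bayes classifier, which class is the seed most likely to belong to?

robusta

arabica: 0.05 × 0.6 × (1−0.1) × 0.5 × 0.25 × 0.45 = 0.00151875
robusta: 0.95 × 0.3 × (1−0.4) × 0.8 × 0.65 × 0.75 = 0.06669
Highest score → robusta.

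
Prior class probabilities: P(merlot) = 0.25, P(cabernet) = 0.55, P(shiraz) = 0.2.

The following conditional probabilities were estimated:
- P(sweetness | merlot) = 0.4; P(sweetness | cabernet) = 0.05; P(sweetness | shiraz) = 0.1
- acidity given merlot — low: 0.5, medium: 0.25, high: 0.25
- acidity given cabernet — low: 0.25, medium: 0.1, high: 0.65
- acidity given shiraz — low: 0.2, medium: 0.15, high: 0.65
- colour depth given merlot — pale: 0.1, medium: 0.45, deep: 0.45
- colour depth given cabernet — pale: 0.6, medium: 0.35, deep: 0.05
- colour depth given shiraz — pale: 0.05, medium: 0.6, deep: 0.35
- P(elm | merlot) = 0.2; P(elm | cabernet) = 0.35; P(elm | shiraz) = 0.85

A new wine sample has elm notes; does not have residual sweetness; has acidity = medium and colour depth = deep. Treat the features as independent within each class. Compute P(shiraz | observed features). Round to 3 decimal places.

merlot: 0.25 × (1−0.4) × 0.25 × 0.45 × 0.2 = 0.003375
cabernet: 0.55 × (1−0.05) × 0.1 × 0.05 × 0.35 = 0.000914375
shiraz: 0.2 × (1−0.1) × 0.15 × 0.35 × 0.85 = 0.0080325
P(shiraz | x) = 0.0080325 / 0.012321875 ≈ 0.652

0.652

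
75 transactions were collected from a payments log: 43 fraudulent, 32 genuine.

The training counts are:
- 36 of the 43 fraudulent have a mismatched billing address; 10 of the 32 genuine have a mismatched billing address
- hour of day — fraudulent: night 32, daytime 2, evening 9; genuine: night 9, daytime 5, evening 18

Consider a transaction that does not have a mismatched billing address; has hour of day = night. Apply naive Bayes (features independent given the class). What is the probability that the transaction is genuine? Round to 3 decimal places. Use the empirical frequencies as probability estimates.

fraudulent: (43/75) × (7/43) × (32/43) ≈ 0.0694574
genuine: (32/75) × (22/32) × (9/32) = 0.0825
P(genuine | x) = 0.0825 / 0.1519574 ≈ 0.543

0.543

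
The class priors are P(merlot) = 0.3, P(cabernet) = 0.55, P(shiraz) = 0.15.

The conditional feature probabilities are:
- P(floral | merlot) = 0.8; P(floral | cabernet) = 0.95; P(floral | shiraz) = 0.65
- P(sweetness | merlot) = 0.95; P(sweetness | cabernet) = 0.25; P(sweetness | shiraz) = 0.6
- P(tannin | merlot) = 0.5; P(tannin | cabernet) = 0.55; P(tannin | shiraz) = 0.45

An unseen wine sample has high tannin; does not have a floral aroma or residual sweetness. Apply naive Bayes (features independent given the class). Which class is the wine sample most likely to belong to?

cabernet

merlot: 0.3 × (1−0.8) × (1−0.95) × 0.5 = 0.0015
cabernet: 0.55 × (1−0.95) × (1−0.25) × 0.55 = 0.01134375
shiraz: 0.15 × (1−0.65) × (1−0.6) × 0.45 = 0.00945
Highest score → cabernet.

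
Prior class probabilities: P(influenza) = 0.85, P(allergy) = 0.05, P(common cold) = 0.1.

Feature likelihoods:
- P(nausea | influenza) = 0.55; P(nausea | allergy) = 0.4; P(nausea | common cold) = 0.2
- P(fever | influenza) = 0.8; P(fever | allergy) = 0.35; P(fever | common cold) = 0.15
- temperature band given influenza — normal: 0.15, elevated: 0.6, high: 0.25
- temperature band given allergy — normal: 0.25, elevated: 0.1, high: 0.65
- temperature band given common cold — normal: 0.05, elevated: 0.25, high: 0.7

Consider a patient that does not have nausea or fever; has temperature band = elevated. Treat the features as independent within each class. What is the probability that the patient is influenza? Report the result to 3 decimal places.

0.708

influenza: 0.85 × (1−0.55) × (1−0.8) × 0.6 = 0.0459
allergy: 0.05 × (1−0.4) × (1−0.35) × 0.1 = 0.00195
common cold: 0.1 × (1−0.2) × (1−0.15) × 0.25 = 0.017
P(influenza | x) = 0.0459 / 0.06485 ≈ 0.708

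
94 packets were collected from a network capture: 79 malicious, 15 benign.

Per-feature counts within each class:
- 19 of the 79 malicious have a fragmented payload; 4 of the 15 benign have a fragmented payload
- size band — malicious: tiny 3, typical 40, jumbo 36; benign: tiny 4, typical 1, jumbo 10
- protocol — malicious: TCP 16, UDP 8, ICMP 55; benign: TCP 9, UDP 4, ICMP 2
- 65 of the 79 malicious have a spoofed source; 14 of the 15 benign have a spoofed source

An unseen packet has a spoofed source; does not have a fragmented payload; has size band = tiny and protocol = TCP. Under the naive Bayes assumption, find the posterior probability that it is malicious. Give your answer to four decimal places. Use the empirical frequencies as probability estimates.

malicious: (79/94) × (60/79) × (3/79) × (16/79) × (65/79) ≈ 0.00403921
benign: (15/94) × (11/15) × (4/15) × (9/15) × (14/15) ≈ 0.0174752
P(malicious | x) = 0.00403921 / 0.02151441 ≈ 0.1877

0.1877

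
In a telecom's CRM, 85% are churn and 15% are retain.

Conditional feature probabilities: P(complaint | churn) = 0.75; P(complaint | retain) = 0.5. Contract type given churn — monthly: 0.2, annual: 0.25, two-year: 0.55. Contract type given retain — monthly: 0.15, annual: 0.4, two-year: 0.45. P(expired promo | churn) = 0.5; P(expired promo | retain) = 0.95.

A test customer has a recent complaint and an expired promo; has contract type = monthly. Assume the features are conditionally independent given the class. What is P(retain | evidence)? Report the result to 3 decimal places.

churn: 0.85 × 0.75 × 0.2 × 0.5 = 0.06375
retain: 0.15 × 0.5 × 0.15 × 0.95 = 0.0106875
P(retain | x) = 0.0106875 / 0.0744375 ≈ 0.144

0.144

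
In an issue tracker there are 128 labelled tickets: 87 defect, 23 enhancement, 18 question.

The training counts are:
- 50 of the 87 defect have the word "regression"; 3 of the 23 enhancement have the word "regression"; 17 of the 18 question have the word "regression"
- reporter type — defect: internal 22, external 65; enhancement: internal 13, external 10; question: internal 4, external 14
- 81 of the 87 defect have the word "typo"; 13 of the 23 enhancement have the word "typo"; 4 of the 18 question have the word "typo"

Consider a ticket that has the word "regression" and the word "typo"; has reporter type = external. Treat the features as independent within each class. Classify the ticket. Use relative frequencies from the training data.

defect

defect: (87/128) × (50/87) × (65/87) × (81/87) ≈ 0.271719
enhancement: (23/128) × (3/23) × (10/23) × (13/23) ≈ 0.00575969
question: (18/128) × (17/18) × (14/18) × (4/18) ≈ 0.0229552
Highest score → defect.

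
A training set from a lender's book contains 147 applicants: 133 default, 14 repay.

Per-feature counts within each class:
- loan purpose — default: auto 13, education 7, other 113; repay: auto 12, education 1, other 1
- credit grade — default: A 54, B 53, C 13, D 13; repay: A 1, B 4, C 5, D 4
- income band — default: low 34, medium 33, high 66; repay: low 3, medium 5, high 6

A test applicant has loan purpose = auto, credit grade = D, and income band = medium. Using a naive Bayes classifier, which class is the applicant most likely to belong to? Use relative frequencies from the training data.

repay

default: (133/147) × (13/133) × (13/133) × (33/133) ≈ 0.00214477
repay: (14/147) × (12/14) × (4/14) × (5/14) ≈ 0.00832986
Highest score → repay.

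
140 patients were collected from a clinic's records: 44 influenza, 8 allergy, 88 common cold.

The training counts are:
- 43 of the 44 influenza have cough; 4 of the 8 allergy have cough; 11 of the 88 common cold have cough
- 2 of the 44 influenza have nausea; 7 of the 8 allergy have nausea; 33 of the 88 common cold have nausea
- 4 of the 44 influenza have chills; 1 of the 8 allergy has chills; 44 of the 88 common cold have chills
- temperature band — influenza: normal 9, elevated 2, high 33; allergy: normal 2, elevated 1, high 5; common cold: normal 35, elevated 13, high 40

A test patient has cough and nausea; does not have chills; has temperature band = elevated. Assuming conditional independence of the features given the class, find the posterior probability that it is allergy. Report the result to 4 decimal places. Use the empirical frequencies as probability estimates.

influenza: (44/140) × (43/44) × (2/44) × (40/44) × (2/44) ≈ 0.000576902
allergy: (8/140) × (4/8) × (7/8) × (7/8) × (1/8) = 0.002734375
common cold: (88/140) × (11/88) × (33/88) × (44/88) × (13/88) ≈ 0.00217634
P(allergy | x) = 0.002734375 / 0.005487617 ≈ 0.4983

0.4983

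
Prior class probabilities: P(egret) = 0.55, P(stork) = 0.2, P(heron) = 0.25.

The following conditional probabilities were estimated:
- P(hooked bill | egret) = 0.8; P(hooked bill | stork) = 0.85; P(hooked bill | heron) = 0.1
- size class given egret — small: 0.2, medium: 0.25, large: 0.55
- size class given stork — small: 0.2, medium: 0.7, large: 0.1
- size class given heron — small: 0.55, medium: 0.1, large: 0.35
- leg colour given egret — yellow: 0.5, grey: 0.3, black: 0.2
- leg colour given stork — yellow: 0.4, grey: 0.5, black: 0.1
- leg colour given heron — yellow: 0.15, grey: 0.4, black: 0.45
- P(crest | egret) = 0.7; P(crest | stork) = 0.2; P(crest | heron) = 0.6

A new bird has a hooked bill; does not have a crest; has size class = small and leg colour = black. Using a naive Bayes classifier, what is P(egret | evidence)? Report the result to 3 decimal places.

0.504

egret: 0.55 × 0.8 × 0.2 × 0.2 × (1−0.7) = 0.00528
stork: 0.2 × 0.85 × 0.2 × 0.1 × (1−0.2) = 0.00272
heron: 0.25 × 0.1 × 0.55 × 0.45 × (1−0.6) = 0.002475
P(egret | x) = 0.00528 / 0.010475 ≈ 0.504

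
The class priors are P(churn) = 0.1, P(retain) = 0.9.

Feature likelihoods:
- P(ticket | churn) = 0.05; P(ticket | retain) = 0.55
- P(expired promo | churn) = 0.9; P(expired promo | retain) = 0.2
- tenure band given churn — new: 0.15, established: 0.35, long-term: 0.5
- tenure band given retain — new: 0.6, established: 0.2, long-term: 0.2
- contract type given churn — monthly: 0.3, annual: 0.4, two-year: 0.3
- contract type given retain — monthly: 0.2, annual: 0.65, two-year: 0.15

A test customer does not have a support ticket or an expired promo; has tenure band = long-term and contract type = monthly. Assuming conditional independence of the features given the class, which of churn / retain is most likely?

churn: 0.1 × (1−0.05) × (1−0.9) × 0.5 × 0.3 = 0.001425
retain: 0.9 × (1−0.55) × (1−0.2) × 0.2 × 0.2 = 0.01296
Highest score → retain.

retain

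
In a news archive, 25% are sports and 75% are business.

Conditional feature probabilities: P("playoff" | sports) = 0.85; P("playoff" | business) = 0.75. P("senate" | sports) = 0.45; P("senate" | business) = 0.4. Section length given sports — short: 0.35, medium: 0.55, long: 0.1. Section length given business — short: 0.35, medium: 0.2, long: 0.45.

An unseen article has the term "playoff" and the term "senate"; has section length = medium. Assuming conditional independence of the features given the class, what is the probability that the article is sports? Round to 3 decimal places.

0.539

sports: 0.25 × 0.85 × 0.45 × 0.55 = 0.05259375
business: 0.75 × 0.75 × 0.4 × 0.2 = 0.045
P(sports | x) = 0.05259375 / 0.09759375 ≈ 0.539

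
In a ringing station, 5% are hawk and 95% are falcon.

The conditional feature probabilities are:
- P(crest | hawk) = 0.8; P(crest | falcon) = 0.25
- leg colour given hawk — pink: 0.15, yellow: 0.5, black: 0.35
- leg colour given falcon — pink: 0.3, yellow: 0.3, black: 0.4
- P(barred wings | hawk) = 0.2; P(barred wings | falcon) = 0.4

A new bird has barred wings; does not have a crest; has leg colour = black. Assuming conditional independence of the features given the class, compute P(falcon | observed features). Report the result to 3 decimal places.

hawk: 0.05 × (1−0.8) × 0.35 × 0.2 = 0.0007
falcon: 0.95 × (1−0.25) × 0.4 × 0.4 = 0.114
P(falcon | x) = 0.114 / 0.1147 ≈ 0.994

0.994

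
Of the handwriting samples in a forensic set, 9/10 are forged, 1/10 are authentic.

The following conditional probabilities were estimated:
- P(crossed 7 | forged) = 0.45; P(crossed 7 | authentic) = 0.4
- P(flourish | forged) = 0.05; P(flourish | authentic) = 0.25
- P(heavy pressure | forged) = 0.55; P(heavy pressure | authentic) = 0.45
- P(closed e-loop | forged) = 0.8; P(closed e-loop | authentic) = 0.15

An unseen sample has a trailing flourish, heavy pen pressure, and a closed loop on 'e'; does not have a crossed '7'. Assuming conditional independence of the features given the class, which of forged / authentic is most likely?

forged: 0.9 × (1−0.45) × 0.05 × 0.55 × 0.8 = 0.01089
authentic: 0.1 × (1−0.4) × 0.25 × 0.45 × 0.15 = 0.0010125
Highest score → forged.

forged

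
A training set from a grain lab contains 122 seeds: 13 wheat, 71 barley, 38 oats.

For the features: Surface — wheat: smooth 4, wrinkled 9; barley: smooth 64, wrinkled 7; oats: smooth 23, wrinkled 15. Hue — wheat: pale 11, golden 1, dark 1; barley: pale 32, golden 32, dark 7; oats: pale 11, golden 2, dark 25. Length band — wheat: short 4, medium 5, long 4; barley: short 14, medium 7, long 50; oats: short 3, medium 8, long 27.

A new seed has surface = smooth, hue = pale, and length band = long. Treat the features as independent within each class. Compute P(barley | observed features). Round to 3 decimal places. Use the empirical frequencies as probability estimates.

0.779

wheat: (13/122) × (4/13) × (11/13) × (4/13) ≈ 0.00853623
barley: (71/122) × (64/71) × (32/71) × (50/71) ≈ 0.166504
oats: (38/122) × (23/38) × (11/38) × (27/38) ≈ 0.0387755
P(barley | x) = 0.166504 / 0.21381573 ≈ 0.779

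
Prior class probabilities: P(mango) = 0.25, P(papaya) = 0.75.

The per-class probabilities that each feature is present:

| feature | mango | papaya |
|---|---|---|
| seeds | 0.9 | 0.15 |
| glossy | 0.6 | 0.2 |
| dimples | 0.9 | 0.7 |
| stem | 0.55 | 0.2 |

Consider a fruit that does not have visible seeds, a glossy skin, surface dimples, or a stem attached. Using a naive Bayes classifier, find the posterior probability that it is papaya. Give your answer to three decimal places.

0.996

mango: 0.25 × (1−0.9) × (1−0.6) × (1−0.9) × (1−0.55) = 0.00045
papaya: 0.75 × (1−0.15) × (1−0.2) × (1−0.7) × (1−0.2) = 0.1224
P(papaya | x) = 0.1224 / 0.12285 ≈ 0.996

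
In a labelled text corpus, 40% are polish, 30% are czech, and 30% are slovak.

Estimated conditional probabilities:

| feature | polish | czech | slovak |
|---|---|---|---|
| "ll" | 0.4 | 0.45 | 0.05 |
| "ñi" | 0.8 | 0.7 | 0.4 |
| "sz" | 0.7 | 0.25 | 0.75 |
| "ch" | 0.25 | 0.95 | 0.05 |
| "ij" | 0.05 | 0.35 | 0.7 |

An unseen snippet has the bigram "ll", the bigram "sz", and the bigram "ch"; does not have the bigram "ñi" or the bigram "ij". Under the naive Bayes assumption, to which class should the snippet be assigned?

czech

polish: 0.4 × 0.4 × (1−0.8) × 0.7 × 0.25 × (1−0.05) = 0.00532
czech: 0.3 × 0.45 × (1−0.7) × 0.25 × 0.95 × (1−0.35) = 0.0062521875
slovak: 0.3 × 0.05 × (1−0.4) × 0.75 × 0.05 × (1−0.7) = 0.00010125
Highest score → czech.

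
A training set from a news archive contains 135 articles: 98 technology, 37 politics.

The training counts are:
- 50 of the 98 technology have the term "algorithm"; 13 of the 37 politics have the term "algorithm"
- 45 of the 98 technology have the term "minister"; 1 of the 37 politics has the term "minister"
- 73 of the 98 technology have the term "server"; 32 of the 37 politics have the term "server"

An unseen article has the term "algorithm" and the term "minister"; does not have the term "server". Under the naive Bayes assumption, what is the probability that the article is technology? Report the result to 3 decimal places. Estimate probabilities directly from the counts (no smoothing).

0.992

technology: (98/135) × (50/98) × (45/98) × (25/98) ≈ 0.0433847
politics: (37/135) × (13/37) × (1/37) × (5/37) ≈ 0.000351703
P(technology | x) = 0.0433847 / 0.043736403 ≈ 0.992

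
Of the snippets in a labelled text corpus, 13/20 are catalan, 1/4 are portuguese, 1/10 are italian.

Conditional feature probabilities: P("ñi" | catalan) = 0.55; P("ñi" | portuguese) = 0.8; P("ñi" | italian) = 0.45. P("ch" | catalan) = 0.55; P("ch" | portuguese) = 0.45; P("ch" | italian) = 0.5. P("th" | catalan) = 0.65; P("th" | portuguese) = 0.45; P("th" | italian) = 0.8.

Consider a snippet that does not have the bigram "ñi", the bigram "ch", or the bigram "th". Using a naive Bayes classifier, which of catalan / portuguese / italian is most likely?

catalan

catalan: 0.65 × (1−0.55) × (1−0.55) × (1−0.65) = 0.04606875
portuguese: 0.25 × (1−0.8) × (1−0.45) × (1−0.45) = 0.015125
italian: 0.1 × (1−0.45) × (1−0.5) × (1−0.8) = 0.0055
Highest score → catalan.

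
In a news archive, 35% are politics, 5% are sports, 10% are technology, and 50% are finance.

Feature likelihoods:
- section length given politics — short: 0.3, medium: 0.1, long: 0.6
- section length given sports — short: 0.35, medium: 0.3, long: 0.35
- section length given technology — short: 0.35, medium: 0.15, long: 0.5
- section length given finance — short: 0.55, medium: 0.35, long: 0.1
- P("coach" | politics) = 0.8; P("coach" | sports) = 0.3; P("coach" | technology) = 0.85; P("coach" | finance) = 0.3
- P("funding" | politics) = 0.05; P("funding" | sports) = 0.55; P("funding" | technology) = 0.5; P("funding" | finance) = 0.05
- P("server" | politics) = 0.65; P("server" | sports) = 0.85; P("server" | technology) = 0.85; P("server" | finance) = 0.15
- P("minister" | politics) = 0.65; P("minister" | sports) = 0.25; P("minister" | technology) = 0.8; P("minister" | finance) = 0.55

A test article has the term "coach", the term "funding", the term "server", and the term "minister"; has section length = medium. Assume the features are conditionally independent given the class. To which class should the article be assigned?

politics: 0.35 × 0.1 × 0.8 × 0.05 × 0.65 × 0.65 = 0.0005915
sports: 0.05 × 0.3 × 0.3 × 0.55 × 0.85 × 0.25 = 0.0005259375
technology: 0.1 × 0.15 × 0.85 × 0.5 × 0.85 × 0.8 = 0.004335
finance: 0.5 × 0.35 × 0.3 × 0.05 × 0.15 × 0.55 = 0.0002165625
Highest score → technology.

technology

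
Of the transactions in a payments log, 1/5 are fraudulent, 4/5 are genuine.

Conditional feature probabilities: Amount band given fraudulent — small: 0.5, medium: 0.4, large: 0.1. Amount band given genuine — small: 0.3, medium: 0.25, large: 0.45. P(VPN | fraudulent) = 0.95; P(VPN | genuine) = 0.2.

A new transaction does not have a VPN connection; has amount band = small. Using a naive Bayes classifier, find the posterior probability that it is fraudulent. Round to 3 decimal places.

fraudulent: 0.2 × 0.5 × (1−0.95) = 0.005
genuine: 0.8 × 0.3 × (1−0.2) = 0.192
P(fraudulent | x) = 0.005 / 0.197 ≈ 0.025

0.025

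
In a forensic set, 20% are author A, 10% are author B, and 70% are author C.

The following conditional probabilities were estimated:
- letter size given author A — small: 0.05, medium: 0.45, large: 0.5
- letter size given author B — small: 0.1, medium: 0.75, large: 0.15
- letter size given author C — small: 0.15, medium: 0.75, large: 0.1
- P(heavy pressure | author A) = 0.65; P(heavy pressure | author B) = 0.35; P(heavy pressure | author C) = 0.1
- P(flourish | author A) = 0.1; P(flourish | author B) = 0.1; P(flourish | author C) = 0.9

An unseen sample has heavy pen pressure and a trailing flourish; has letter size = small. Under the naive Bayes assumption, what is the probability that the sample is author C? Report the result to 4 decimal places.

0.9043

author A: 0.2 × 0.05 × 0.65 × 0.1 = 0.00065
author B: 0.1 × 0.1 × 0.35 × 0.1 = 0.00035
author C: 0.7 × 0.15 × 0.1 × 0.9 = 0.00945
P(author C | x) = 0.00945 / 0.01045 ≈ 0.9043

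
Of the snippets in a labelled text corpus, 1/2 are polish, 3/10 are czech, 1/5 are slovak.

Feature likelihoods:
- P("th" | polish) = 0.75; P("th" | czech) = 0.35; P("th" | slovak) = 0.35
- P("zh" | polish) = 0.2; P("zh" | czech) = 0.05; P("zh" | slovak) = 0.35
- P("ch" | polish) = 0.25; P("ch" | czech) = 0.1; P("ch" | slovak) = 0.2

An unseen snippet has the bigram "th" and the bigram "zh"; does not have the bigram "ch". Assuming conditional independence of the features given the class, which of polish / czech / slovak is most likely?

polish

polish: 0.5 × 0.75 × 0.2 × (1−0.25) = 0.05625
czech: 0.3 × 0.35 × 0.05 × (1−0.1) = 0.004725
slovak: 0.2 × 0.35 × 0.35 × (1−0.2) = 0.0196
Highest score → polish.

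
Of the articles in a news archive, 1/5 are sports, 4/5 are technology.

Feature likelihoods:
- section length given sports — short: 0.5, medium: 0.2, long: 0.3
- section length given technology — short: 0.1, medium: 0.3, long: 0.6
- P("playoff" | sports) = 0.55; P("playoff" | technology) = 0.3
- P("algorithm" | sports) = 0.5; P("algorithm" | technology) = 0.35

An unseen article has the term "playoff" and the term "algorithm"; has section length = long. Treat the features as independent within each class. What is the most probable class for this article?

technology

sports: 0.2 × 0.3 × 0.55 × 0.5 = 0.0165
technology: 0.8 × 0.6 × 0.3 × 0.35 = 0.0504
Highest score → technology.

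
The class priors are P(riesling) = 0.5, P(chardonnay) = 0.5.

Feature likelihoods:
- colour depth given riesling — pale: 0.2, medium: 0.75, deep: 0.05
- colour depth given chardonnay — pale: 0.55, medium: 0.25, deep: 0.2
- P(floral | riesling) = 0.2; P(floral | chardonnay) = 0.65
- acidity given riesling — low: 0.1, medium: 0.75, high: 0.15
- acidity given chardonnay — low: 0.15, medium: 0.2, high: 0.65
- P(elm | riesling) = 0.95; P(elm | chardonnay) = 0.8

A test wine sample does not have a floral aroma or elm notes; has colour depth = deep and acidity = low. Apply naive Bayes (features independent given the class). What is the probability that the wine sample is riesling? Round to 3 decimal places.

riesling: 0.5 × 0.05 × (1−0.2) × 0.1 × (1−0.95) = 0.0001
chardonnay: 0.5 × 0.2 × (1−0.65) × 0.15 × (1−0.8) = 0.00105
P(riesling | x) = 0.0001 / 0.00115 ≈ 0.087

0.087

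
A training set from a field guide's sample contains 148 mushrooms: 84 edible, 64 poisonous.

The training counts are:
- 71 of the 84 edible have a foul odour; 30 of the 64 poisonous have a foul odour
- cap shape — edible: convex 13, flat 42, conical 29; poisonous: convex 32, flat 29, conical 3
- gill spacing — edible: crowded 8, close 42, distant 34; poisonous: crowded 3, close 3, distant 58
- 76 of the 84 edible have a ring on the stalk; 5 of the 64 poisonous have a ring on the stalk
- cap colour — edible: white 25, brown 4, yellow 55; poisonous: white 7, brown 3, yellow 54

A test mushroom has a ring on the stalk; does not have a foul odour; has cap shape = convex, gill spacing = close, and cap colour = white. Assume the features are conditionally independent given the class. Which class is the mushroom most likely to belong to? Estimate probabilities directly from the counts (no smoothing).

edible: (84/148) × (13/84) × (13/84) × (42/84) × (76/84) × (25/84) ≈ 0.00183025
poisonous: (64/148) × (34/64) × (32/64) × (3/64) × (5/64) × (7/64) ≈ 0.0000460083
Highest score → edible.

edible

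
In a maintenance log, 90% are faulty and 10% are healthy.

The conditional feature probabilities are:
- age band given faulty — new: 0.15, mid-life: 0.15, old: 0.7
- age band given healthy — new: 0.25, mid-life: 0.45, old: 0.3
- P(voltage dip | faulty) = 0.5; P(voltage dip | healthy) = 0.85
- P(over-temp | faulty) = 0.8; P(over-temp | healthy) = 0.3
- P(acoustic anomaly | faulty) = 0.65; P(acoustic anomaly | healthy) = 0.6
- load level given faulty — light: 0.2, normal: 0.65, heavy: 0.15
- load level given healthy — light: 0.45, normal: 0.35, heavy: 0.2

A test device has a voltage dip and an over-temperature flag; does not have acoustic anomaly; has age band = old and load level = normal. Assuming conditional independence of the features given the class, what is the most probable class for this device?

faulty

faulty: 0.9 × 0.7 × 0.5 × 0.8 × (1−0.65) × 0.65 = 0.05733
healthy: 0.1 × 0.3 × 0.85 × 0.3 × (1−0.6) × 0.35 = 0.001071
Highest score → faulty.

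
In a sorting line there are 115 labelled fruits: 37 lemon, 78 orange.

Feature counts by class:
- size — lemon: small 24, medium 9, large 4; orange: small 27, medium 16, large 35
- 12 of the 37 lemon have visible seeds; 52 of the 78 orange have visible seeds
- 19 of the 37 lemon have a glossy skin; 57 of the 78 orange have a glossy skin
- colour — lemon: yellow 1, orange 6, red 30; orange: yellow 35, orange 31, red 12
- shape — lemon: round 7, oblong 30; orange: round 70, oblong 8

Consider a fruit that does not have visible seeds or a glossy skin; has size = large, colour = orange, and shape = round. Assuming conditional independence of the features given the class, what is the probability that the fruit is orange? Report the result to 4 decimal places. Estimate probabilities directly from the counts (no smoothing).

lemon: (37/115) × (4/37) × (25/37) × (18/37) × (6/37) × (7/37) ≈ 0.000350766
orange: (78/115) × (35/78) × (26/78) × (21/78) × (31/78) × (70/78) ≈ 0.00974191
P(orange | x) = 0.00974191 / 0.010092676 ≈ 0.9652

0.9652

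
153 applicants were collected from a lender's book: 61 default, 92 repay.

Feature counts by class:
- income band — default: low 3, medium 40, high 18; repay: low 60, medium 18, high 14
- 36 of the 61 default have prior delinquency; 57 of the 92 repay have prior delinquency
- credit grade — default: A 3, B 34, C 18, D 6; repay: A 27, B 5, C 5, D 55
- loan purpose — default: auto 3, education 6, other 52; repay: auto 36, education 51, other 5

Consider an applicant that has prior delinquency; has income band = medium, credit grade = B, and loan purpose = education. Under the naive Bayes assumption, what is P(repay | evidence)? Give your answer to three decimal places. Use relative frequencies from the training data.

default: (61/153) × (40/61) × (36/61) × (34/61) × (6/61) ≈ 0.00845886
repay: (92/153) × (18/92) × (57/92) × (5/92) × (51/92) ≈ 0.002196
P(repay | x) = 0.002196 / 0.01065486 ≈ 0.206

0.206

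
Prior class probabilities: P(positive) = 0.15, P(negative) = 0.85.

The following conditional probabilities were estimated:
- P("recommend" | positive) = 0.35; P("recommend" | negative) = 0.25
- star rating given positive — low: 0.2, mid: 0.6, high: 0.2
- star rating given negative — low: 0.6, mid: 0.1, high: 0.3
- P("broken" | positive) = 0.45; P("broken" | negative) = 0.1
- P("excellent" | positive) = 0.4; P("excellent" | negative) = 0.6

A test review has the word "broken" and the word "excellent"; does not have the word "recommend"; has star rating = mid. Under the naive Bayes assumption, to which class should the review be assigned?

positive

positive: 0.15 × (1−0.35) × 0.6 × 0.45 × 0.4 = 0.01053
negative: 0.85 × (1−0.25) × 0.1 × 0.1 × 0.6 = 0.003825
Highest score → positive.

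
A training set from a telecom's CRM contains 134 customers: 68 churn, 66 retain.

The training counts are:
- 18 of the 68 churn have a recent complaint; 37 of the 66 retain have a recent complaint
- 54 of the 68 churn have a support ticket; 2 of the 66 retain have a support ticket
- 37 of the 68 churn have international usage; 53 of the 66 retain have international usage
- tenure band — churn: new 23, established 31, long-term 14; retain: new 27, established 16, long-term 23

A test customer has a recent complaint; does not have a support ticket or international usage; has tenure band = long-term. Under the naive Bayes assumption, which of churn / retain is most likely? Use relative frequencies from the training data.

retain

churn: (68/134) × (18/68) × (14/68) × (31/68) × (14/68) ≈ 0.00259573
retain: (66/134) × (37/66) × (64/66) × (13/66) × (23/66) ≈ 0.0183788
Highest score → retain.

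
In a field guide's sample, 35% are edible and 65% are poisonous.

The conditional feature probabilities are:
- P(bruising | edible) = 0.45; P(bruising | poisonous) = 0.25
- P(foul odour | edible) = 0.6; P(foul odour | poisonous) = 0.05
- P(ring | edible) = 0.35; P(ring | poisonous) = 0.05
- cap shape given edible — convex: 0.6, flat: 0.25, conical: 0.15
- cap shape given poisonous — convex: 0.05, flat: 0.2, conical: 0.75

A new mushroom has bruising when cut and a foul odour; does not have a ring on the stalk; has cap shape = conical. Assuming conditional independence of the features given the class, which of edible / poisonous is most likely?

edible

edible: 0.35 × 0.45 × 0.6 × (1−0.35) × 0.15 = 0.00921375
poisonous: 0.65 × 0.25 × 0.05 × (1−0.05) × 0.75 = 0.0057890625
Highest score → edible.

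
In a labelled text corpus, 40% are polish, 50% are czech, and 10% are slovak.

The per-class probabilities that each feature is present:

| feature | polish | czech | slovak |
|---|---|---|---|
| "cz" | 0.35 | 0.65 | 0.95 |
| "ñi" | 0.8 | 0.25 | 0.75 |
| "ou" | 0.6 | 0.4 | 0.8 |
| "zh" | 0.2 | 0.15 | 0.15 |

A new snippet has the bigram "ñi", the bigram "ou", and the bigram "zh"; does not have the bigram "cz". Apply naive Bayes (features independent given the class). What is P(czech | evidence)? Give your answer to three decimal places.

0.094

polish: 0.4 × (1−0.35) × 0.8 × 0.6 × 0.2 = 0.02496
czech: 0.5 × (1−0.65) × 0.25 × 0.4 × 0.15 = 0.002625
slovak: 0.1 × (1−0.95) × 0.75 × 0.8 × 0.15 = 0.00045
P(czech | x) = 0.002625 / 0.028035 ≈ 0.094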